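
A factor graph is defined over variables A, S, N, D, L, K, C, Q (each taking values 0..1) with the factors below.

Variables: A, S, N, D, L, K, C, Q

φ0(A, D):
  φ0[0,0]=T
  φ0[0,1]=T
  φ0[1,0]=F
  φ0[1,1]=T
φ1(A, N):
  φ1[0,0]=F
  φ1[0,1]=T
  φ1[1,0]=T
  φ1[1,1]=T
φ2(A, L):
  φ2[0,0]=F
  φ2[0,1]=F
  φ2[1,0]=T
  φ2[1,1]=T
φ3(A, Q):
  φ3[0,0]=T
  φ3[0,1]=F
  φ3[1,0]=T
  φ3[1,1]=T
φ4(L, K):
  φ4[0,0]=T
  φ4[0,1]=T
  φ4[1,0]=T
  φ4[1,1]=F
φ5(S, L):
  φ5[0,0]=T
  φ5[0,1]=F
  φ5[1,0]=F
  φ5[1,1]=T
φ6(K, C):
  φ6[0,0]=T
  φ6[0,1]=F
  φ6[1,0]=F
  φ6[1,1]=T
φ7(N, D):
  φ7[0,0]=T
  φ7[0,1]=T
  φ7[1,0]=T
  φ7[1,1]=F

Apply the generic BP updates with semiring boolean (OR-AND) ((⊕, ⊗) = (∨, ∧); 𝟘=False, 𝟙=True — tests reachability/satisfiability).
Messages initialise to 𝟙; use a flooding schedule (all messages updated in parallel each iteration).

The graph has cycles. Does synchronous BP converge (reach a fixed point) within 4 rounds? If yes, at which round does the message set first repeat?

init: all messages = 𝟙 over 2 values
r1 m[φ0→A] = [T, T]
r1 m[φ0→D] = [T, T]
r1 m[φ1→A] = [T, T]
r1 m[φ1→N] = [T, T]
r1 m[φ2→A] = [F, T]
r1 m[φ2→L] = [T, T]
r1 m[φ3→A] = [T, T]
r1 m[φ3→Q] = [T, T]
r1 m[φ4→L] = [T, T]
r1 m[φ4→K] = [T, T]
r1 m[φ5→S] = [T, T]
r1 m[φ5→L] = [T, T]
r1 m[φ6→K] = [T, T]
r1 m[φ6→C] = [T, T]
r1 m[φ7→N] = [T, T]
r1 m[φ7→D] = [T, T]
r1 m[A→φ0] = [T, T]
r1 m[A→φ1] = [T, T]
r1 m[A→φ2] = [T, T]
r1 m[A→φ3] = [T, T]
r1 m[S→φ5] = [T, T]
r1 m[N→φ1] = [T, T]
r1 m[N→φ7] = [T, T]
r1 m[D→φ0] = [T, T]
r1 m[D→φ7] = [T, T]
r1 m[L→φ2] = [T, T]
r1 m[L→φ4] = [T, T]
r1 m[L→φ5] = [T, T]
r1 m[K→φ4] = [T, T]
r1 m[K→φ6] = [T, T]
r1 m[C→φ6] = [T, T]
r1 m[Q→φ3] = [T, T]
r2 m[φ0→A] = [T, T]
r2 m[φ0→D] = [T, T]
r2 m[φ1→A] = [T, T]
r2 m[φ1→N] = [T, T]
r2 m[φ2→A] = [F, T]
r2 m[φ2→L] = [T, T]
r2 m[φ3→A] = [T, T]
r2 m[φ3→Q] = [T, T]
r2 m[φ4→L] = [T, T]
r2 m[φ4→K] = [T, T]
r2 m[φ5→S] = [T, T]
r2 m[φ5→L] = [T, T]
r2 m[φ6→K] = [T, T]
r2 m[φ6→C] = [T, T]
r2 m[φ7→N] = [T, T]
r2 m[φ7→D] = [T, T]
r2 m[A→φ0] = [F, T]
r2 m[A→φ1] = [F, T]
r2 m[A→φ2] = [T, T]
r2 m[A→φ3] = [F, T]
r2 m[S→φ5] = [T, T]
r2 m[N→φ1] = [T, T]
r2 m[N→φ7] = [T, T]
r2 m[D→φ0] = [T, T]
r2 m[D→φ7] = [T, T]
r2 m[L→φ2] = [T, T]
r2 m[L→φ4] = [T, T]
r2 m[L→φ5] = [T, T]
r2 m[K→φ4] = [T, T]
r2 m[K→φ6] = [T, T]
r2 m[C→φ6] = [T, T]
r2 m[Q→φ3] = [T, T]
r3 m[φ0→A] = [T, T]
r3 m[φ0→D] = [F, T]
r3 m[φ1→A] = [T, T]
r3 m[φ1→N] = [T, T]
r3 m[φ2→A] = [F, T]
r3 m[φ2→L] = [T, T]
r3 m[φ3→A] = [T, T]
r3 m[φ3→Q] = [T, T]
r3 m[φ4→L] = [T, T]
r3 m[φ4→K] = [T, T]
r3 m[φ5→S] = [T, T]
r3 m[φ5→L] = [T, T]
r3 m[φ6→K] = [T, T]
r3 m[φ6→C] = [T, T]
r3 m[φ7→N] = [T, T]
r3 m[φ7→D] = [T, T]
r3 m[A→φ0] = [F, T]
r3 m[A→φ1] = [F, T]
r3 m[A→φ2] = [T, T]
r3 m[A→φ3] = [F, T]
r3 m[S→φ5] = [T, T]
r3 m[N→φ1] = [T, T]
r3 m[N→φ7] = [T, T]
r3 m[D→φ0] = [T, T]
r3 m[D→φ7] = [T, T]
r3 m[L→φ2] = [T, T]
r3 m[L→φ4] = [T, T]
r3 m[L→φ5] = [T, T]
r3 m[K→φ4] = [T, T]
r3 m[K→φ6] = [T, T]
r3 m[C→φ6] = [T, T]
r3 m[Q→φ3] = [T, T]
r4 m[φ0→A] = [T, T]
r4 m[φ0→D] = [F, T]
r4 m[φ1→A] = [T, T]
r4 m[φ1→N] = [T, T]
r4 m[φ2→A] = [F, T]
r4 m[φ2→L] = [T, T]
r4 m[φ3→A] = [T, T]
r4 m[φ3→Q] = [T, T]
r4 m[φ4→L] = [T, T]
r4 m[φ4→K] = [T, T]
r4 m[φ5→S] = [T, T]
r4 m[φ5→L] = [T, T]
r4 m[φ6→K] = [T, T]
r4 m[φ6→C] = [T, T]
r4 m[φ7→N] = [T, T]
r4 m[φ7→D] = [T, T]
r4 m[A→φ0] = [F, T]
r4 m[A→φ1] = [F, T]
r4 m[A→φ2] = [T, T]
r4 m[A→φ3] = [F, T]
r4 m[S→φ5] = [T, T]
r4 m[N→φ1] = [T, T]
r4 m[N→φ7] = [T, T]
r4 m[D→φ0] = [T, T]
r4 m[D→φ7] = [F, T]
r4 m[L→φ2] = [T, T]
r4 m[L→φ4] = [T, T]
r4 m[L→φ5] = [T, T]
r4 m[K→φ4] = [T, T]
r4 m[K→φ6] = [T, T]
r4 m[C→φ6] = [T, T]
r4 m[Q→φ3] = [T, T]
no fixed point within 4 rounds

NOT CONVERGED within 4 rounds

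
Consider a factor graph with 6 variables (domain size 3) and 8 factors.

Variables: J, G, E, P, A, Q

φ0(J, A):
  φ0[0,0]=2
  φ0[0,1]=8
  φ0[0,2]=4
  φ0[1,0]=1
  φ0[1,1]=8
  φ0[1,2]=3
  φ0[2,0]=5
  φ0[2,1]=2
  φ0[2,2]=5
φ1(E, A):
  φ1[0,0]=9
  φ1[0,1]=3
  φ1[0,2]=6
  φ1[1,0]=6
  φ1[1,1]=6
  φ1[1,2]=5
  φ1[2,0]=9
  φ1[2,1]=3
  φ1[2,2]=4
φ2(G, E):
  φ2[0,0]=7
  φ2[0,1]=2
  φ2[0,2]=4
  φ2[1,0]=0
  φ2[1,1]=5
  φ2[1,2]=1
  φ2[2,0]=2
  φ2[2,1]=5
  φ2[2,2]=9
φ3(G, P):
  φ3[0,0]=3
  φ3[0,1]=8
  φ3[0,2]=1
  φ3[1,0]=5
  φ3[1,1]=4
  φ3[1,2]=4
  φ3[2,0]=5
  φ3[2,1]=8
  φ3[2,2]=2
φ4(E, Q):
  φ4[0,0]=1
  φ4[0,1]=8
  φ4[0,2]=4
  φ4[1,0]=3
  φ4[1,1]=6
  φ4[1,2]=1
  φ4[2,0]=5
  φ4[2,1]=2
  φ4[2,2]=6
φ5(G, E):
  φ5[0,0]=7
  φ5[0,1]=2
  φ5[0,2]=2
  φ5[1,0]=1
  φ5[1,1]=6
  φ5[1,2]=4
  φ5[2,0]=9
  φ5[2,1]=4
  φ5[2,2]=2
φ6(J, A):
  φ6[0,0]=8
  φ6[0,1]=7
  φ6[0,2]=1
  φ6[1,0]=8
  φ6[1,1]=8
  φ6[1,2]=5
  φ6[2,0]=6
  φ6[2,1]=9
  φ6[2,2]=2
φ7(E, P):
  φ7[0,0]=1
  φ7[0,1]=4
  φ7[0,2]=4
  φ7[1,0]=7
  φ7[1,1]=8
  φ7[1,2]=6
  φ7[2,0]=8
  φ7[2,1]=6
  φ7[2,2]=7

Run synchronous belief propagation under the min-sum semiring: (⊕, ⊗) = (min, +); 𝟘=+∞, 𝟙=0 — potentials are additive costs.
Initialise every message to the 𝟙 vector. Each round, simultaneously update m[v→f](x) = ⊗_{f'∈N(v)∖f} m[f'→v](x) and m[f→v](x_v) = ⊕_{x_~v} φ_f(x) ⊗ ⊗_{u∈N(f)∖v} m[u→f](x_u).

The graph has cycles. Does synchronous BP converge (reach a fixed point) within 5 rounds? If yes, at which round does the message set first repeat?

NOT CONVERGED within 5 rounds

init: all messages = 𝟙 over 3 values
r1 m[φ0→J] = [2, 1, 2]
r1 m[φ0→A] = [1, 2, 3]
r1 m[φ1→E] = [3, 5, 3]
r1 m[φ1→A] = [6, 3, 4]
r1 m[φ2→G] = [2, 0, 2]
r1 m[φ2→E] = [0, 2, 1]
r1 m[φ3→G] = [1, 4, 2]
r1 m[φ3→P] = [3, 4, 1]
r1 m[φ4→E] = [1, 1, 2]
r1 m[φ4→Q] = [1, 2, 1]
r1 m[φ5→G] = [2, 1, 2]
r1 m[φ5→E] = [1, 2, 2]
r1 m[φ6→J] = [1, 5, 2]
r1 m[φ6→A] = [6, 7, 1]
r1 m[φ7→E] = [1, 6, 6]
r1 m[φ7→P] = [1, 4, 4]
r1 m[J→φ0] = [0, 0, 0]
r1 m[J→φ6] = [0, 0, 0]
r1 m[G→φ2] = [0, 0, 0]
r1 m[G→φ3] = [0, 0, 0]
r1 m[G→φ5] = [0, 0, 0]
r1 m[E→φ1] = [0, 0, 0]
r1 m[E→φ2] = [0, 0, 0]
r1 m[E→φ4] = [0, 0, 0]
r1 m[E→φ5] = [0, 0, 0]
r1 m[E→φ7] = [0, 0, 0]
r1 m[P→φ3] = [0, 0, 0]
r1 m[P→φ7] = [0, 0, 0]
r1 m[A→φ0] = [0, 0, 0]
r1 m[A→φ1] = [0, 0, 0]
r1 m[A→φ6] = [0, 0, 0]
r1 m[Q→φ4] = [0, 0, 0]
r2 m[φ0→J] = [2, 1, 2]
r2 m[φ0→A] = [1, 2, 3]
r2 m[φ1→E] = [3, 5, 3]
r2 m[φ1→A] = [6, 3, 4]
r2 m[φ2→G] = [2, 0, 2]
r2 m[φ2→E] = [0, 2, 1]
r2 m[φ3→G] = [1, 4, 2]
r2 m[φ3→P] = [3, 4, 1]
r2 m[φ4→E] = [1, 1, 2]
r2 m[φ4→Q] = [1, 2, 1]
r2 m[φ5→G] = [2, 1, 2]
r2 m[φ5→E] = [1, 2, 2]
r2 m[φ6→J] = [1, 5, 2]
r2 m[φ6→A] = [6, 7, 1]
r2 m[φ7→E] = [1, 6, 6]
r2 m[φ7→P] = [1, 4, 4]
r2 m[J→φ0] = [1, 5, 2]
r2 m[J→φ6] = [2, 1, 2]
r2 m[G→φ2] = [3, 5, 4]
r2 m[G→φ3] = [4, 1, 4]
r2 m[G→φ5] = [3, 4, 4]
r2 m[E→φ1] = [3, 11, 11]
r2 m[E→φ2] = [6, 14, 13]
r2 m[E→φ4] = [5, 15, 12]
r2 m[E→φ5] = [5, 14, 12]
r2 m[E→φ7] = [5, 10, 8]
r2 m[P→φ3] = [1, 4, 4]
r2 m[P→φ7] = [3, 4, 1]
r2 m[A→φ0] = [12, 10, 5]
r2 m[A→φ1] = [7, 9, 4]
r2 m[A→φ6] = [7, 5, 7]
r2 m[Q→φ4] = [0, 0, 0]
r3 m[φ0→J] = [9, 8, 10]
r3 m[φ0→A] = [3, 4, 5]
r3 m[φ1→E] = [10, 9, 8]
r3 m[φ1→A] = [12, 6, 9]
r3 m[φ2→G] = [13, 6, 8]
r3 m[φ2→E] = [5, 5, 6]
r3 m[φ3→G] = [4, 6, 6]
r3 m[φ3→P] = [6, 5, 5]
r3 m[φ4→E] = [1, 1, 2]
r3 m[φ4→Q] = [6, 13, 9]
r3 m[φ5→G] = [12, 6, 14]
r3 m[φ5→E] = [5, 5, 5]
r3 m[φ6→J] = [8, 12, 9]
r3 m[φ6→A] = [8, 9, 3]
r3 m[φ7→E] = [4, 7, 8]
r3 m[φ7→P] = [6, 9, 9]
r3 m[J→φ0] = [1, 5, 2]
r3 m[J→φ6] = [2, 1, 2]
r3 m[G→φ2] = [3, 5, 4]
r3 m[G→φ3] = [4, 1, 4]
r3 m[G→φ5] = [3, 4, 4]
r3 m[E→φ1] = [3, 11, 11]
r3 m[E→φ2] = [6, 14, 13]
r3 m[E→φ4] = [5, 15, 12]
r3 m[E→φ5] = [5, 14, 12]
r3 m[E→φ7] = [5, 10, 8]
r3 m[P→φ3] = [1, 4, 4]
r3 m[P→φ7] = [3, 4, 1]
r3 m[A→φ0] = [12, 10, 5]
r3 m[A→φ1] = [7, 9, 4]
r3 m[A→φ6] = [7, 5, 7]
r3 m[Q→φ4] = [0, 0, 0]
r4 m[φ0→J] = [9, 8, 10]
r4 m[φ0→A] = [3, 4, 5]
r4 m[φ1→E] = [10, 9, 8]
r4 m[φ1→A] = [12, 6, 9]
r4 m[φ2→G] = [13, 6, 8]
r4 m[φ2→E] = [5, 5, 6]
r4 m[φ3→G] = [4, 6, 6]
r4 m[φ3→P] = [6, 5, 5]
r4 m[φ4→E] = [1, 1, 2]
r4 m[φ4→Q] = [6, 13, 9]
r4 m[φ5→G] = [12, 6, 14]
r4 m[φ5→E] = [5, 5, 5]
r4 m[φ6→J] = [8, 12, 9]
r4 m[φ6→A] = [8, 9, 3]
r4 m[φ7→E] = [4, 7, 8]
r4 m[φ7→P] = [6, 9, 9]
r4 m[J→φ0] = [8, 12, 9]
r4 m[J→φ6] = [9, 8, 10]
r4 m[G→φ2] = [16, 12, 20]
r4 m[G→φ3] = [25, 12, 22]
r4 m[G→φ5] = [17, 12, 14]
r4 m[E→φ1] = [15, 18, 21]
r4 m[E→φ2] = [20, 22, 23]
r4 m[E→φ4] = [24, 26, 27]
r4 m[E→φ5] = [20, 22, 24]
r4 m[E→φ7] = [21, 20, 21]
r4 m[P→φ3] = [6, 9, 9]
r4 m[P→φ7] = [6, 5, 5]
r4 m[A→φ0] = [20, 15, 12]
r4 m[A→φ1] = [11, 13, 8]
r4 m[A→φ6] = [15, 10, 14]
r4 m[Q→φ4] = [0, 0, 0]
r5 m[φ0→J] = [16, 15, 17]
r5 m[φ0→A] = [10, 11, 12]
r5 m[φ1→E] = [14, 13, 12]
r5 m[φ1→A] = [24, 18, 21]
r5 m[φ2→G] = [24, 20, 22]
r5 m[φ2→E] = [12, 17, 13]
r5 m[φ3→G] = [9, 11, 11]
r5 m[φ3→P] = [17, 16, 16]
r5 m[φ4→E] = [1, 1, 2]
r5 m[φ4→Q] = [25, 29, 27]
r5 m[φ5→G] = [24, 21, 26]
r5 m[φ5→E] = [13, 18, 16]
r5 m[φ6→J] = [15, 18, 16]
r5 m[φ6→A] = [16, 16, 10]
r5 m[φ7→E] = [7, 11, 11]
r5 m[φ7→P] = [22, 25, 25]
r5 m[J→φ0] = [8, 12, 9]
r5 m[J→φ6] = [9, 8, 10]
r5 m[G→φ2] = [16, 12, 20]
r5 m[G→φ3] = [25, 12, 22]
r5 m[G→φ5] = [17, 12, 14]
r5 m[E→φ1] = [15, 18, 21]
r5 m[E→φ2] = [20, 22, 23]
r5 m[E→φ4] = [24, 26, 27]
r5 m[E→φ5] = [20, 22, 24]
r5 m[E→φ7] = [21, 20, 21]
r5 m[P→φ3] = [6, 9, 9]
r5 m[P→φ7] = [6, 5, 5]
r5 m[A→φ0] = [20, 15, 12]
r5 m[A→φ1] = [11, 13, 8]
r5 m[A→φ6] = [15, 10, 14]
r5 m[Q→φ4] = [0, 0, 0]
no fixed point within 5 rounds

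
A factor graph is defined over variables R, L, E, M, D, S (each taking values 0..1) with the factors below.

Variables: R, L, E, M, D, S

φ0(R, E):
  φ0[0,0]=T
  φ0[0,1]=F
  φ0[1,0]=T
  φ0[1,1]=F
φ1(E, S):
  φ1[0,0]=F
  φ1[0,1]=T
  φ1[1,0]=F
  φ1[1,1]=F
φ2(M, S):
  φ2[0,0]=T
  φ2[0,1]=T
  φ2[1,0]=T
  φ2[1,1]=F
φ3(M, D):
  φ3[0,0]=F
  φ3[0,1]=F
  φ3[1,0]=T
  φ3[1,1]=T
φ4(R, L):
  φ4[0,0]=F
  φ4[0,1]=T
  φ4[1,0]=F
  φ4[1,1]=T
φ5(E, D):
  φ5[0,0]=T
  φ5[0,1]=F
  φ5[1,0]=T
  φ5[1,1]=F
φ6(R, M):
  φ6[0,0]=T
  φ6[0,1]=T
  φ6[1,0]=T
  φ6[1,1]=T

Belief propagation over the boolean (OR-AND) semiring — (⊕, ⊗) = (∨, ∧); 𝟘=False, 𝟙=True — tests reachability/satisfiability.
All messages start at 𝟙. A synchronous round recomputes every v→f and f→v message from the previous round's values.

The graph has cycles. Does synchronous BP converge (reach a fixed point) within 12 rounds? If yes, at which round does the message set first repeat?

init: all messages = 𝟙 over 2 values
r1 m[φ0→R] = [T, T]
r1 m[φ0→E] = [T, F]
r1 m[φ1→E] = [T, F]
r1 m[φ1→S] = [F, T]
r1 m[φ2→M] = [T, T]
r1 m[φ2→S] = [T, T]
r1 m[φ3→M] = [F, T]
r1 m[φ3→D] = [T, T]
r1 m[φ4→R] = [T, T]
r1 m[φ4→L] = [F, T]
r1 m[φ5→E] = [T, T]
r1 m[φ5→D] = [T, F]
r1 m[φ6→R] = [T, T]
r1 m[φ6→M] = [T, T]
r1 m[R→φ0] = [T, T]
r1 m[R→φ4] = [T, T]
r1 m[R→φ6] = [T, T]
r1 m[L→φ4] = [T, T]
r1 m[E→φ0] = [T, T]
r1 m[E→φ1] = [T, T]
r1 m[E→φ5] = [T, T]
r1 m[M→φ2] = [T, T]
r1 m[M→φ3] = [T, T]
r1 m[M→φ6] = [T, T]
r1 m[D→φ3] = [T, T]
r1 m[D→φ5] = [T, T]
r1 m[S→φ1] = [T, T]
r1 m[S→φ2] = [T, T]
r2 m[φ0→R] = [T, T]
r2 m[φ0→E] = [T, F]
r2 m[φ1→E] = [T, F]
r2 m[φ1→S] = [F, T]
r2 m[φ2→M] = [T, T]
r2 m[φ2→S] = [T, T]
r2 m[φ3→M] = [F, T]
r2 m[φ3→D] = [T, T]
r2 m[φ4→R] = [T, T]
r2 m[φ4→L] = [F, T]
r2 m[φ5→E] = [T, T]
r2 m[φ5→D] = [T, F]
r2 m[φ6→R] = [T, T]
r2 m[φ6→M] = [T, T]
r2 m[R→φ0] = [T, T]
r2 m[R→φ4] = [T, T]
r2 m[R→φ6] = [T, T]
r2 m[L→φ4] = [T, T]
r2 m[E→φ0] = [T, F]
r2 m[E→φ1] = [T, F]
r2 m[E→φ5] = [T, F]
r2 m[M→φ2] = [F, T]
r2 m[M→φ3] = [T, T]
r2 m[M→φ6] = [F, T]
r2 m[D→φ3] = [T, F]
r2 m[D→φ5] = [T, T]
r2 m[S→φ1] = [T, T]
r2 m[S→φ2] = [F, T]
r3 m[φ0→R] = [T, T]
r3 m[φ0→E] = [T, F]
r3 m[φ1→E] = [T, F]
r3 m[φ1→S] = [F, T]
r3 m[φ2→M] = [T, F]
r3 m[φ2→S] = [T, F]
r3 m[φ3→M] = [F, T]
r3 m[φ3→D] = [T, T]
r3 m[φ4→R] = [T, T]
r3 m[φ4→L] = [F, T]
r3 m[φ5→E] = [T, T]
r3 m[φ5→D] = [T, F]
r3 m[φ6→R] = [T, T]
r3 m[φ6→M] = [T, T]
r3 m[R→φ0] = [T, T]
r3 m[R→φ4] = [T, T]
r3 m[R→φ6] = [T, T]
r3 m[L→φ4] = [T, T]
r3 m[E→φ0] = [T, F]
r3 m[E→φ1] = [T, F]
r3 m[E→φ5] = [T, F]
r3 m[M→φ2] = [F, T]
r3 m[M→φ3] = [T, T]
r3 m[M→φ6] = [F, T]
r3 m[D→φ3] = [T, F]
r3 m[D→φ5] = [T, T]
r3 m[S→φ1] = [T, T]
r3 m[S→φ2] = [F, T]
r4 m[φ0→R] = [T, T]
r4 m[φ0→E] = [T, F]
r4 m[φ1→E] = [T, F]
r4 m[φ1→S] = [F, T]
r4 m[φ2→M] = [T, F]
r4 m[φ2→S] = [T, F]
r4 m[φ3→M] = [F, T]
r4 m[φ3→D] = [T, T]
r4 m[φ4→R] = [T, T]
r4 m[φ4→L] = [F, T]
r4 m[φ5→E] = [T, T]
r4 m[φ5→D] = [T, F]
r4 m[φ6→R] = [T, T]
r4 m[φ6→M] = [T, T]
r4 m[R→φ0] = [T, T]
r4 m[R→φ4] = [T, T]
r4 m[R→φ6] = [T, T]
r4 m[L→φ4] = [T, T]
r4 m[E→φ0] = [T, F]
r4 m[E→φ1] = [T, F]
r4 m[E→φ5] = [T, F]
r4 m[M→φ2] = [F, T]
r4 m[M→φ3] = [T, F]
r4 m[M→φ6] = [F, F]
r4 m[D→φ3] = [T, F]
r4 m[D→φ5] = [T, T]
r4 m[S→φ1] = [T, F]
r4 m[S→φ2] = [F, T]
r5 m[φ0→R] = [T, T]
r5 m[φ0→E] = [T, F]
r5 m[φ1→E] = [F, F]
r5 m[φ1→S] = [F, T]
r5 m[φ2→M] = [T, F]
r5 m[φ2→S] = [T, F]
r5 m[φ3→M] = [F, T]
r5 m[φ3→D] = [F, F]
r5 m[φ4→R] = [T, T]
r5 m[φ4→L] = [F, T]
r5 m[φ5→E] = [T, T]
r5 m[φ5→D] = [T, F]
r5 m[φ6→R] = [F, F]
r5 m[φ6→M] = [T, T]
r5 m[R→φ0] = [T, T]
r5 m[R→φ4] = [T, T]
r5 m[R→φ6] = [T, T]
r5 m[L→φ4] = [T, T]
r5 m[E→φ0] = [T, F]
r5 m[E→φ1] = [T, F]
r5 m[E→φ5] = [T, F]
r5 m[M→φ2] = [F, T]
r5 m[M→φ3] = [T, F]
r5 m[M→φ6] = [F, F]
r5 m[D→φ3] = [T, F]
r5 m[D→φ5] = [T, T]
r5 m[S→φ1] = [T, F]
r5 m[S→φ2] = [F, T]
r6 m[φ0→R] = [T, T]
r6 m[φ0→E] = [T, F]
r6 m[φ1→E] = [F, F]
r6 m[φ1→S] = [F, T]
r6 m[φ2→M] = [T, F]
r6 m[φ2→S] = [T, F]
r6 m[φ3→M] = [F, T]
r6 m[φ3→D] = [F, F]
r6 m[φ4→R] = [T, T]
r6 m[φ4→L] = [F, T]
r6 m[φ5→E] = [T, T]
r6 m[φ5→D] = [T, F]
r6 m[φ6→R] = [F, F]
r6 m[φ6→M] = [T, T]
r6 m[R→φ0] = [F, F]
r6 m[R→φ4] = [F, F]
r6 m[R→φ6] = [T, T]
r6 m[L→φ4] = [T, T]
r6 m[E→φ0] = [F, F]
r6 m[E→φ1] = [T, F]
r6 m[E→φ5] = [F, F]
r6 m[M→φ2] = [F, T]
r6 m[M→φ3] = [T, F]
r6 m[M→φ6] = [F, F]
r6 m[D→φ3] = [T, F]
r6 m[D→φ5] = [F, F]
r6 m[S→φ1] = [T, F]
r6 m[S→φ2] = [F, T]
r7 m[φ0→R] = [F, F]
r7 m[φ0→E] = [F, F]
r7 m[φ1→E] = [F, F]
r7 m[φ1→S] = [F, T]
r7 m[φ2→M] = [T, F]
r7 m[φ2→S] = [T, F]
r7 m[φ3→M] = [F, T]
r7 m[φ3→D] = [F, F]
r7 m[φ4→R] = [T, T]
r7 m[φ4→L] = [F, F]
r7 m[φ5→E] = [F, F]
r7 m[φ5→D] = [F, F]
r7 m[φ6→R] = [F, F]
r7 m[φ6→M] = [T, T]
r7 m[R→φ0] = [F, F]
r7 m[R→φ4] = [F, F]
r7 m[R→φ6] = [T, T]
r7 m[L→φ4] = [T, T]
r7 m[E→φ0] = [F, F]
r7 m[E→φ1] = [T, F]
r7 m[E→φ5] = [F, F]
r7 m[M→φ2] = [F, T]
r7 m[M→φ3] = [T, F]
r7 m[M→φ6] = [F, F]
r7 m[D→φ3] = [T, F]
r7 m[D→φ5] = [F, F]
r7 m[S→φ1] = [T, F]
r7 m[S→φ2] = [F, T]
r8 m[φ0→R] = [F, F]
r8 m[φ0→E] = [F, F]
r8 m[φ1→E] = [F, F]
r8 m[φ1→S] = [F, T]
r8 m[φ2→M] = [T, F]
r8 m[φ2→S] = [T, F]
r8 m[φ3→M] = [F, T]
r8 m[φ3→D] = [F, F]
r8 m[φ4→R] = [T, T]
r8 m[φ4→L] = [F, F]
r8 m[φ5→E] = [F, F]
r8 m[φ5→D] = [F, F]
r8 m[φ6→R] = [F, F]
r8 m[φ6→M] = [T, T]
r8 m[R→φ0] = [F, F]
r8 m[R→φ4] = [F, F]
r8 m[R→φ6] = [F, F]
r8 m[L→φ4] = [T, T]
r8 m[E→φ0] = [F, F]
r8 m[E→φ1] = [F, F]
r8 m[E→φ5] = [F, F]
r8 m[M→φ2] = [F, T]
r8 m[M→φ3] = [T, F]
r8 m[M→φ6] = [F, F]
r8 m[D→φ3] = [F, F]
r8 m[D→φ5] = [F, F]
r8 m[S→φ1] = [T, F]
r8 m[S→φ2] = [F, T]
r9 m[φ0→R] = [F, F]
r9 m[φ0→E] = [F, F]
r9 m[φ1→E] = [F, F]
r9 m[φ1→S] = [F, F]
r9 m[φ2→M] = [T, F]
r9 m[φ2→S] = [T, F]
r9 m[φ3→M] = [F, F]
r9 m[φ3→D] = [F, F]
r9 m[φ4→R] = [T, T]
r9 m[φ4→L] = [F, F]
r9 m[φ5→E] = [F, F]
r9 m[φ5→D] = [F, F]
r9 m[φ6→R] = [F, F]
r9 m[φ6→M] = [F, F]
r9 m[R→φ0] = [F, F]
r9 m[R→φ4] = [F, F]
r9 m[R→φ6] = [F, F]
r9 m[L→φ4] = [T, T]
r9 m[E→φ0] = [F, F]
r9 m[E→φ1] = [F, F]
r9 m[E→φ5] = [F, F]
r9 m[M→φ2] = [F, T]
r9 m[M→φ3] = [T, F]
r9 m[M→φ6] = [F, F]
r9 m[D→φ3] = [F, F]
r9 m[D→φ5] = [F, F]
r9 m[S→φ1] = [T, F]
r9 m[S→φ2] = [F, T]
r10 m[φ0→R] = [F, F]
r10 m[φ0→E] = [F, F]
r10 m[φ1→E] = [F, F]
r10 m[φ1→S] = [F, F]
r10 m[φ2→M] = [T, F]
r10 m[φ2→S] = [T, F]
r10 m[φ3→M] = [F, F]
r10 m[φ3→D] = [F, F]
r10 m[φ4→R] = [T, T]
r10 m[φ4→L] = [F, F]
r10 m[φ5→E] = [F, F]
r10 m[φ5→D] = [F, F]
r10 m[φ6→R] = [F, F]
r10 m[φ6→M] = [F, F]
r10 m[R→φ0] = [F, F]
r10 m[R→φ4] = [F, F]
r10 m[R→φ6] = [F, F]
r10 m[L→φ4] = [T, T]
r10 m[E→φ0] = [F, F]
r10 m[E→φ1] = [F, F]
r10 m[E→φ5] = [F, F]
r10 m[M→φ2] = [F, F]
r10 m[M→φ3] = [F, F]
r10 m[M→φ6] = [F, F]
r10 m[D→φ3] = [F, F]
r10 m[D→φ5] = [F, F]
r10 m[S→φ1] = [T, F]
r10 m[S→φ2] = [F, F]
r11 m[φ0→R] = [F, F]
r11 m[φ0→E] = [F, F]
r11 m[φ1→E] = [F, F]
r11 m[φ1→S] = [F, F]
r11 m[φ2→M] = [F, F]
r11 m[φ2→S] = [F, F]
r11 m[φ3→M] = [F, F]
r11 m[φ3→D] = [F, F]
r11 m[φ4→R] = [T, T]
r11 m[φ4→L] = [F, F]
r11 m[φ5→E] = [F, F]
r11 m[φ5→D] = [F, F]
r11 m[φ6→R] = [F, F]
r11 m[φ6→M] = [F, F]
r11 m[R→φ0] = [F, F]
r11 m[R→φ4] = [F, F]
r11 m[R→φ6] = [F, F]
r11 m[L→φ4] = [T, T]
r11 m[E→φ0] = [F, F]
r11 m[E→φ1] = [F, F]
r11 m[E→φ5] = [F, F]
r11 m[M→φ2] = [F, F]
r11 m[M→φ3] = [F, F]
r11 m[M→φ6] = [F, F]
r11 m[D→φ3] = [F, F]
r11 m[D→φ5] = [F, F]
r11 m[S→φ1] = [T, F]
r11 m[S→φ2] = [F, F]
r12 m[φ0→R] = [F, F]
r12 m[φ0→E] = [F, F]
r12 m[φ1→E] = [F, F]
r12 m[φ1→S] = [F, F]
r12 m[φ2→M] = [F, F]
r12 m[φ2→S] = [F, F]
r12 m[φ3→M] = [F, F]
r12 m[φ3→D] = [F, F]
r12 m[φ4→R] = [T, T]
r12 m[φ4→L] = [F, F]
r12 m[φ5→E] = [F, F]
r12 m[φ5→D] = [F, F]
r12 m[φ6→R] = [F, F]
r12 m[φ6→M] = [F, F]
r12 m[R→φ0] = [F, F]
r12 m[R→φ4] = [F, F]
r12 m[R→φ6] = [F, F]
r12 m[L→φ4] = [T, T]
r12 m[E→φ0] = [F, F]
r12 m[E→φ1] = [F, F]
r12 m[E→φ5] = [F, F]
r12 m[M→φ2] = [F, F]
r12 m[M→φ3] = [F, F]
r12 m[M→φ6] = [F, F]
r12 m[D→φ3] = [F, F]
r12 m[D→φ5] = [F, F]
r12 m[S→φ1] = [F, F]
r12 m[S→φ2] = [F, F]
no fixed point within 12 rounds

NOT CONVERGED within 12 rounds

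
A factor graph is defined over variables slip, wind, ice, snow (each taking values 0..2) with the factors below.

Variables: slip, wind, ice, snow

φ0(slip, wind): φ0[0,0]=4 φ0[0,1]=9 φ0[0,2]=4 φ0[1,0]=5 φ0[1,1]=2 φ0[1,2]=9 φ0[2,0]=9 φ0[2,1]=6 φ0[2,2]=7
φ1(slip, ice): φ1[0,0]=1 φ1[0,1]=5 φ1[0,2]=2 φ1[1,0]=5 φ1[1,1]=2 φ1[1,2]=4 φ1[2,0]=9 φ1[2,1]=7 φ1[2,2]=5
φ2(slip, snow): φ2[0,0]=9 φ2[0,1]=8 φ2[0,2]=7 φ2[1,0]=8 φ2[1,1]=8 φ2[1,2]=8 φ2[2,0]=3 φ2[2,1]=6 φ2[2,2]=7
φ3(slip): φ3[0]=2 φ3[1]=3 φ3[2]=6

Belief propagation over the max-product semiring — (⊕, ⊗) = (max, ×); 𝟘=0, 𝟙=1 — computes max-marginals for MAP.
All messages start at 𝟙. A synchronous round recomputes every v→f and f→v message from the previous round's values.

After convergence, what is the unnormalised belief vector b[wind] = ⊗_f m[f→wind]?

b[wind] = [3402, 2268, 2646]

init: all messages = 𝟙 over 3 values
r1 m[φ0→slip] = [9, 9, 9]
r1 m[φ0→wind] = [9, 9, 9]
r1 m[φ1→slip] = [5, 5, 9]
r1 m[φ1→ice] = [9, 7, 5]
r1 m[φ2→slip] = [9, 8, 7]
r1 m[φ2→snow] = [9, 8, 8]
r1 m[φ3→slip] = [2, 3, 6]
r1 m[slip→φ0] = [1, 1, 1]
r1 m[slip→φ1] = [1, 1, 1]
r1 m[slip→φ2] = [1, 1, 1]
r1 m[slip→φ3] = [1, 1, 1]
r1 m[wind→φ0] = [1, 1, 1]
r1 m[ice→φ1] = [1, 1, 1]
r1 m[snow→φ2] = [1, 1, 1]
r2 m[φ0→slip] = [9, 9, 9]
r2 m[φ0→wind] = [9, 9, 9]
r2 m[φ1→slip] = [5, 5, 9]
r2 m[φ1→ice] = [9, 7, 5]
r2 m[φ2→slip] = [9, 8, 7]
r2 m[φ2→snow] = [9, 8, 8]
r2 m[φ3→slip] = [2, 3, 6]
r2 m[slip→φ0] = [90, 120, 378]
r2 m[slip→φ1] = [162, 216, 378]
r2 m[slip→φ2] = [90, 135, 486]
r2 m[slip→φ3] = [405, 360, 567]
r2 m[wind→φ0] = [1, 1, 1]
r2 m[ice→φ1] = [1, 1, 1]
r2 m[snow→φ2] = [1, 1, 1]
r3 m[φ0→slip] = [9, 9, 9]
r3 m[φ0→wind] = [3402, 2268, 2646]
r3 m[φ1→slip] = [5, 5, 9]
r3 m[φ1→ice] = [3402, 2646, 1890]
r3 m[φ2→slip] = [9, 8, 7]
r3 m[φ2→snow] = [1458, 2916, 3402]
r3 m[φ3→slip] = [2, 3, 6]
r3 m[slip→φ0] = [90, 120, 378]
r3 m[slip→φ1] = [162, 216, 378]
r3 m[slip→φ2] = [90, 135, 486]
r3 m[slip→φ3] = [405, 360, 567]
r3 m[wind→φ0] = [1, 1, 1]
r3 m[ice→φ1] = [1, 1, 1]
r3 m[snow→φ2] = [1, 1, 1]
r4 m[φ0→slip] = [9, 9, 9]
r4 m[φ0→wind] = [3402, 2268, 2646]
r4 m[φ1→slip] = [5, 5, 9]
r4 m[φ1→ice] = [3402, 2646, 1890]
r4 m[φ2→slip] = [9, 8, 7]
r4 m[φ2→snow] = [1458, 2916, 3402]
r4 m[φ3→slip] = [2, 3, 6]
r4 m[slip→φ0] = [90, 120, 378]
r4 m[slip→φ1] = [162, 216, 378]
r4 m[slip→φ2] = [90, 135, 486]
r4 m[slip→φ3] = [405, 360, 567]
r4 m[wind→φ0] = [1, 1, 1]
r4 m[ice→φ1] = [1, 1, 1]
r4 m[snow→φ2] = [1, 1, 1]
fixed point reached at round 4
b[wind] = ⊗ incoming = [3402, 2268, 2646]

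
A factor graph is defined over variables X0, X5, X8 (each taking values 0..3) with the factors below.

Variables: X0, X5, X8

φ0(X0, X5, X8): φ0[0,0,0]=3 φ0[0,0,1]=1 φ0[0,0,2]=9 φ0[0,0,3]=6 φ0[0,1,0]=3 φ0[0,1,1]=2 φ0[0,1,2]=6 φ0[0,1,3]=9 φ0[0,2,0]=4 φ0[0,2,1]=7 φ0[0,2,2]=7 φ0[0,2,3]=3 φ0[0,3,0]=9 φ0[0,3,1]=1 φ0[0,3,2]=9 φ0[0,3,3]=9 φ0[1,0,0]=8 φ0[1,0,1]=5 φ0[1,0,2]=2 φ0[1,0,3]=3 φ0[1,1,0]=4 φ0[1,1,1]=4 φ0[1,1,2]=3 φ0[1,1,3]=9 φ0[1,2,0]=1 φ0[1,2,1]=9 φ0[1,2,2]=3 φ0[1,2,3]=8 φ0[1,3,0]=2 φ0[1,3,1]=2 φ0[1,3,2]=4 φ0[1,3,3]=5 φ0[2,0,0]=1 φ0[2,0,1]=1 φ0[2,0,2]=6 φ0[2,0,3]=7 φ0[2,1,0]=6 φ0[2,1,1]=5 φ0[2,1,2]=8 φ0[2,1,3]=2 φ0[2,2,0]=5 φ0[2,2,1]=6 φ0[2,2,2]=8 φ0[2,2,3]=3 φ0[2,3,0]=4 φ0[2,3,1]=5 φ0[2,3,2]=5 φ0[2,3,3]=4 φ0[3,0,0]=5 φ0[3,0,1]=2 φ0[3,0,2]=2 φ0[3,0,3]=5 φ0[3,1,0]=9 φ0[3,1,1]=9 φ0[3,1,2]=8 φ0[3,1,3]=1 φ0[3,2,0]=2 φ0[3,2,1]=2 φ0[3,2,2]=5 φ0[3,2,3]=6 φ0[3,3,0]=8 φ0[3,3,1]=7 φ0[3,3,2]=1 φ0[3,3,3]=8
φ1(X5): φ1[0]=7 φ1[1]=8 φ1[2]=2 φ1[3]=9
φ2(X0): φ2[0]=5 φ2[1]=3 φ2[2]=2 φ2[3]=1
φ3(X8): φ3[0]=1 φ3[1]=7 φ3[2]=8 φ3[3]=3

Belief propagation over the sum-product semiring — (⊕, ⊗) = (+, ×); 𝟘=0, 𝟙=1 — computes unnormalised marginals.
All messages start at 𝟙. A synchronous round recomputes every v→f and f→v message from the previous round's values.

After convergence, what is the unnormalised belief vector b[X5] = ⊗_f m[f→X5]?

b[X5] = [6356, 8560, 2480, 9315]

init: all messages = 𝟙 over 4 values
r1 m[φ0→X0] = [88, 72, 76, 80]
r1 m[φ0→X5] = [66, 88, 79, 83]
r1 m[φ0→X8] = [74, 68, 86, 88]
r1 m[φ1→X5] = [7, 8, 2, 9]
r1 m[φ2→X0] = [5, 3, 2, 1]
r1 m[φ3→X8] = [1, 7, 8, 3]
r1 m[X0→φ0] = [1, 1, 1, 1]
r1 m[X0→φ2] = [1, 1, 1, 1]
r1 m[X5→φ0] = [1, 1, 1, 1]
r1 m[X5→φ1] = [1, 1, 1, 1]
r1 m[X8→φ0] = [1, 1, 1, 1]
r1 m[X8→φ3] = [1, 1, 1, 1]
r2 m[φ0→X0] = [88, 72, 76, 80]
r2 m[φ0→X5] = [66, 88, 79, 83]
r2 m[φ0→X8] = [74, 68, 86, 88]
r2 m[φ1→X5] = [7, 8, 2, 9]
r2 m[φ2→X0] = [5, 3, 2, 1]
r2 m[φ3→X8] = [1, 7, 8, 3]
r2 m[X0→φ0] = [5, 3, 2, 1]
r2 m[X0→φ2] = [88, 72, 76, 80]
r2 m[X5→φ0] = [7, 8, 2, 9]
r2 m[X5→φ1] = [66, 88, 79, 83]
r2 m[X8→φ0] = [1, 7, 8, 3]
r2 m[X8→φ3] = [74, 68, 86, 88]
r3 m[φ0→X0] = [2707, 1931, 2486, 2411]
r3 m[φ0→X5] = [908, 1070, 1240, 1035]
r3 m[φ0→X8] = [1379, 900, 1701, 1808]
r3 m[φ1→X5] = [7, 8, 2, 9]
r3 m[φ2→X0] = [5, 3, 2, 1]
r3 m[φ3→X8] = [1, 7, 8, 3]
r3 m[X0→φ0] = [5, 3, 2, 1]
r3 m[X0→φ2] = [88, 72, 76, 80]
r3 m[X5→φ0] = [7, 8, 2, 9]
r3 m[X5→φ1] = [66, 88, 79, 83]
r3 m[X8→φ0] = [1, 7, 8, 3]
r3 m[X8→φ3] = [74, 68, 86, 88]
r4 m[φ0→X0] = [2707, 1931, 2486, 2411]
r4 m[φ0→X5] = [908, 1070, 1240, 1035]
r4 m[φ0→X8] = [1379, 900, 1701, 1808]
r4 m[φ1→X5] = [7, 8, 2, 9]
r4 m[φ2→X0] = [5, 3, 2, 1]
r4 m[φ3→X8] = [1, 7, 8, 3]
r4 m[X0→φ0] = [5, 3, 2, 1]
r4 m[X0→φ2] = [2707, 1931, 2486, 2411]
r4 m[X5→φ0] = [7, 8, 2, 9]
r4 m[X5→φ1] = [908, 1070, 1240, 1035]
r4 m[X8→φ0] = [1, 7, 8, 3]
r4 m[X8→φ3] = [1379, 900, 1701, 1808]
r5 m[φ0→X0] = [2707, 1931, 2486, 2411]
r5 m[φ0→X5] = [908, 1070, 1240, 1035]
r5 m[φ0→X8] = [1379, 900, 1701, 1808]
r5 m[φ1→X5] = [7, 8, 2, 9]
r5 m[φ2→X0] = [5, 3, 2, 1]
r5 m[φ3→X8] = [1, 7, 8, 3]
r5 m[X0→φ0] = [5, 3, 2, 1]
r5 m[X0→φ2] = [2707, 1931, 2486, 2411]
r5 m[X5→φ0] = [7, 8, 2, 9]
r5 m[X5→φ1] = [908, 1070, 1240, 1035]
r5 m[X8→φ0] = [1, 7, 8, 3]
r5 m[X8→φ3] = [1379, 900, 1701, 1808]
fixed point reached at round 5
b[X5] = ⊗ incoming = [6356, 8560, 2480, 9315]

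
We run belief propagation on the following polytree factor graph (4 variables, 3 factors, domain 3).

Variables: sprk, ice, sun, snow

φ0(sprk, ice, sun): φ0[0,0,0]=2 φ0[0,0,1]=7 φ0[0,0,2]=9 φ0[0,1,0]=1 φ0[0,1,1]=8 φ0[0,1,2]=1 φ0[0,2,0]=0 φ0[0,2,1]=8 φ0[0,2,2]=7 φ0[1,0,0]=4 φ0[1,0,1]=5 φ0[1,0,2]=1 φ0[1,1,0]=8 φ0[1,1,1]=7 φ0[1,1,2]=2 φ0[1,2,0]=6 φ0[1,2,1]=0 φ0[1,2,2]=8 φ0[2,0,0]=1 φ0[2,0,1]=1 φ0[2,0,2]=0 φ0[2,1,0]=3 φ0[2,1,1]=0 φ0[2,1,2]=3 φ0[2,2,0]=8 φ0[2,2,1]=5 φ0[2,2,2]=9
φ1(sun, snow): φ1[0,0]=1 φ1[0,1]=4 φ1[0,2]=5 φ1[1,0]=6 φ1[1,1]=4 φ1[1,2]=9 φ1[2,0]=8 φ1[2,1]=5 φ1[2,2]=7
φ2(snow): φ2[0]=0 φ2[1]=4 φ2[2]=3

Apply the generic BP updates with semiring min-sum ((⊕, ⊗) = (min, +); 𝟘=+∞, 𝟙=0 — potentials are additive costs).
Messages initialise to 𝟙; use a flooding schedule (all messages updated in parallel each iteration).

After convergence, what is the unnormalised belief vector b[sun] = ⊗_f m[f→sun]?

b[sun] = [1, 6, 8]

init: all messages = 𝟙 over 3 values
r1 m[φ0→sprk] = [0, 0, 0]
r1 m[φ0→ice] = [0, 0, 0]
r1 m[φ0→sun] = [0, 0, 0]
r1 m[φ1→sun] = [1, 4, 5]
r1 m[φ1→snow] = [1, 4, 5]
r1 m[φ2→snow] = [0, 4, 3]
r1 m[sprk→φ0] = [0, 0, 0]
r1 m[ice→φ0] = [0, 0, 0]
r1 m[sun→φ0] = [0, 0, 0]
r1 m[sun→φ1] = [0, 0, 0]
r1 m[snow→φ1] = [0, 0, 0]
r1 m[snow→φ2] = [0, 0, 0]
r2 m[φ0→sprk] = [0, 0, 0]
r2 m[φ0→ice] = [0, 0, 0]
r2 m[φ0→sun] = [0, 0, 0]
r2 m[φ1→sun] = [1, 4, 5]
r2 m[φ1→snow] = [1, 4, 5]
r2 m[φ2→snow] = [0, 4, 3]
r2 m[sprk→φ0] = [0, 0, 0]
r2 m[ice→φ0] = [0, 0, 0]
r2 m[sun→φ0] = [1, 4, 5]
r2 m[sun→φ1] = [0, 0, 0]
r2 m[snow→φ1] = [0, 4, 3]
r2 m[snow→φ2] = [1, 4, 5]
r3 m[φ0→sprk] = [1, 4, 2]
r3 m[φ0→ice] = [2, 2, 1]
r3 m[φ0→sun] = [0, 0, 0]
r3 m[φ1→sun] = [1, 6, 8]
r3 m[φ1→snow] = [1, 4, 5]
r3 m[φ2→snow] = [0, 4, 3]
r3 m[sprk→φ0] = [0, 0, 0]
r3 m[ice→φ0] = [0, 0, 0]
r3 m[sun→φ0] = [1, 4, 5]
r3 m[sun→φ1] = [0, 0, 0]
r3 m[snow→φ1] = [0, 4, 3]
r3 m[snow→φ2] = [1, 4, 5]
r4 m[φ0→sprk] = [1, 4, 2]
r4 m[φ0→ice] = [2, 2, 1]
r4 m[φ0→sun] = [0, 0, 0]
r4 m[φ1→sun] = [1, 6, 8]
r4 m[φ1→snow] = [1, 4, 5]
r4 m[φ2→snow] = [0, 4, 3]
r4 m[sprk→φ0] = [0, 0, 0]
r4 m[ice→φ0] = [0, 0, 0]
r4 m[sun→φ0] = [1, 6, 8]
r4 m[sun→φ1] = [0, 0, 0]
r4 m[snow→φ1] = [0, 4, 3]
r4 m[snow→φ2] = [1, 4, 5]
r5 m[φ0→sprk] = [1, 5, 2]
r5 m[φ0→ice] = [2, 2, 1]
r5 m[φ0→sun] = [0, 0, 0]
r5 m[φ1→sun] = [1, 6, 8]
r5 m[φ1→snow] = [1, 4, 5]
r5 m[φ2→snow] = [0, 4, 3]
r5 m[sprk→φ0] = [0, 0, 0]
r5 m[ice→φ0] = [0, 0, 0]
r5 m[sun→φ0] = [1, 6, 8]
r5 m[sun→φ1] = [0, 0, 0]
r5 m[snow→φ1] = [0, 4, 3]
r5 m[snow→φ2] = [1, 4, 5]
r6 m[φ0→sprk] = [1, 5, 2]
r6 m[φ0→ice] = [2, 2, 1]
r6 m[φ0→sun] = [0, 0, 0]
r6 m[φ1→sun] = [1, 6, 8]
r6 m[φ1→snow] = [1, 4, 5]
r6 m[φ2→snow] = [0, 4, 3]
r6 m[sprk→φ0] = [0, 0, 0]
r6 m[ice→φ0] = [0, 0, 0]
r6 m[sun→φ0] = [1, 6, 8]
r6 m[sun→φ1] = [0, 0, 0]
r6 m[snow→φ1] = [0, 4, 3]
r6 m[snow→φ2] = [1, 4, 5]
fixed point reached at round 6
b[sun] = ⊗ incoming = [1, 6, 8]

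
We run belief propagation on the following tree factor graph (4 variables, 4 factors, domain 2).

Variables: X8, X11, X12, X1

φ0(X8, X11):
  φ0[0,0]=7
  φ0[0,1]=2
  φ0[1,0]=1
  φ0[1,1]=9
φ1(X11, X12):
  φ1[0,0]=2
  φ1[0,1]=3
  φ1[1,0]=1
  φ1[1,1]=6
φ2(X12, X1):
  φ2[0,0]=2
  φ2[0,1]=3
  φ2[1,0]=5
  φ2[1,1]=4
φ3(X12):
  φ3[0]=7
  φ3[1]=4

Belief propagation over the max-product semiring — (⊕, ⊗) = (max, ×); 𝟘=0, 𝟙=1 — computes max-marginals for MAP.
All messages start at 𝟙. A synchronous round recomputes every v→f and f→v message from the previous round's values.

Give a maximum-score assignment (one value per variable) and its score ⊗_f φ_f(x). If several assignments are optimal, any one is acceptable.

assignment: (X8=1, X11=1, X12=1, X1=0); score = 1080

init: all messages = 𝟙 over 2 values
r1 m[φ0→X8] = [7, 9]
r1 m[φ0→X11] = [7, 9]
r1 m[φ1→X11] = [3, 6]
r1 m[φ1→X12] = [2, 6]
r1 m[φ2→X12] = [3, 5]
r1 m[φ2→X1] = [5, 4]
r1 m[φ3→X12] = [7, 4]
r1 m[X8→φ0] = [1, 1]
r1 m[X11→φ0] = [1, 1]
r1 m[X11→φ1] = [1, 1]
r1 m[X12→φ1] = [1, 1]
r1 m[X12→φ2] = [1, 1]
r1 m[X12→φ3] = [1, 1]
r1 m[X1→φ2] = [1, 1]
r2 m[φ0→X8] = [7, 9]
r2 m[φ0→X11] = [7, 9]
r2 m[φ1→X11] = [3, 6]
r2 m[φ1→X12] = [2, 6]
r2 m[φ2→X12] = [3, 5]
r2 m[φ2→X1] = [5, 4]
r2 m[φ3→X12] = [7, 4]
r2 m[X8→φ0] = [1, 1]
r2 m[X11→φ0] = [3, 6]
r2 m[X11→φ1] = [7, 9]
r2 m[X12→φ1] = [21, 20]
r2 m[X12→φ2] = [14, 24]
r2 m[X12→φ3] = [6, 30]
r2 m[X1→φ2] = [1, 1]
r3 m[φ0→X8] = [21, 54]
r3 m[φ0→X11] = [7, 9]
r3 m[φ1→X11] = [60, 120]
r3 m[φ1→X12] = [14, 54]
r3 m[φ2→X12] = [3, 5]
r3 m[φ2→X1] = [120, 96]
r3 m[φ3→X12] = [7, 4]
r3 m[X8→φ0] = [1, 1]
r3 m[X11→φ0] = [3, 6]
r3 m[X11→φ1] = [7, 9]
r3 m[X12→φ1] = [21, 20]
r3 m[X12→φ2] = [14, 24]
r3 m[X12→φ3] = [6, 30]
r3 m[X1→φ2] = [1, 1]
r4 m[φ0→X8] = [21, 54]
r4 m[φ0→X11] = [7, 9]
r4 m[φ1→X11] = [60, 120]
r4 m[φ1→X12] = [14, 54]
r4 m[φ2→X12] = [3, 5]
r4 m[φ2→X1] = [120, 96]
r4 m[φ3→X12] = [7, 4]
r4 m[X8→φ0] = [1, 1]
r4 m[X11→φ0] = [60, 120]
r4 m[X11→φ1] = [7, 9]
r4 m[X12→φ1] = [21, 20]
r4 m[X12→φ2] = [98, 216]
r4 m[X12→φ3] = [42, 270]
r4 m[X1→φ2] = [1, 1]
r5 m[φ0→X8] = [420, 1080]
r5 m[φ0→X11] = [7, 9]
r5 m[φ1→X11] = [60, 120]
r5 m[φ1→X12] = [14, 54]
r5 m[φ2→X12] = [3, 5]
r5 m[φ2→X1] = [1080, 864]
r5 m[φ3→X12] = [7, 4]
r5 m[X8→φ0] = [1, 1]
r5 m[X11→φ0] = [60, 120]
r5 m[X11→φ1] = [7, 9]
r5 m[X12→φ1] = [21, 20]
r5 m[X12→φ2] = [98, 216]
r5 m[X12→φ3] = [42, 270]
r5 m[X1→φ2] = [1, 1]
r6 m[φ0→X8] = [420, 1080]
r6 m[φ0→X11] = [7, 9]
r6 m[φ1→X11] = [60, 120]
r6 m[φ1→X12] = [14, 54]
r6 m[φ2→X12] = [3, 5]
r6 m[φ2→X1] = [1080, 864]
r6 m[φ3→X12] = [7, 4]
r6 m[X8→φ0] = [1, 1]
r6 m[X11→φ0] = [60, 120]
r6 m[X11→φ1] = [7, 9]
r6 m[X12→φ1] = [21, 20]
r6 m[X12→φ2] = [98, 216]
r6 m[X12→φ3] = [42, 270]
r6 m[X1→φ2] = [1, 1]
fixed point reached at round 6
traceback from X8: (X8=1, X11=1, X12=1, X1=0), score=1080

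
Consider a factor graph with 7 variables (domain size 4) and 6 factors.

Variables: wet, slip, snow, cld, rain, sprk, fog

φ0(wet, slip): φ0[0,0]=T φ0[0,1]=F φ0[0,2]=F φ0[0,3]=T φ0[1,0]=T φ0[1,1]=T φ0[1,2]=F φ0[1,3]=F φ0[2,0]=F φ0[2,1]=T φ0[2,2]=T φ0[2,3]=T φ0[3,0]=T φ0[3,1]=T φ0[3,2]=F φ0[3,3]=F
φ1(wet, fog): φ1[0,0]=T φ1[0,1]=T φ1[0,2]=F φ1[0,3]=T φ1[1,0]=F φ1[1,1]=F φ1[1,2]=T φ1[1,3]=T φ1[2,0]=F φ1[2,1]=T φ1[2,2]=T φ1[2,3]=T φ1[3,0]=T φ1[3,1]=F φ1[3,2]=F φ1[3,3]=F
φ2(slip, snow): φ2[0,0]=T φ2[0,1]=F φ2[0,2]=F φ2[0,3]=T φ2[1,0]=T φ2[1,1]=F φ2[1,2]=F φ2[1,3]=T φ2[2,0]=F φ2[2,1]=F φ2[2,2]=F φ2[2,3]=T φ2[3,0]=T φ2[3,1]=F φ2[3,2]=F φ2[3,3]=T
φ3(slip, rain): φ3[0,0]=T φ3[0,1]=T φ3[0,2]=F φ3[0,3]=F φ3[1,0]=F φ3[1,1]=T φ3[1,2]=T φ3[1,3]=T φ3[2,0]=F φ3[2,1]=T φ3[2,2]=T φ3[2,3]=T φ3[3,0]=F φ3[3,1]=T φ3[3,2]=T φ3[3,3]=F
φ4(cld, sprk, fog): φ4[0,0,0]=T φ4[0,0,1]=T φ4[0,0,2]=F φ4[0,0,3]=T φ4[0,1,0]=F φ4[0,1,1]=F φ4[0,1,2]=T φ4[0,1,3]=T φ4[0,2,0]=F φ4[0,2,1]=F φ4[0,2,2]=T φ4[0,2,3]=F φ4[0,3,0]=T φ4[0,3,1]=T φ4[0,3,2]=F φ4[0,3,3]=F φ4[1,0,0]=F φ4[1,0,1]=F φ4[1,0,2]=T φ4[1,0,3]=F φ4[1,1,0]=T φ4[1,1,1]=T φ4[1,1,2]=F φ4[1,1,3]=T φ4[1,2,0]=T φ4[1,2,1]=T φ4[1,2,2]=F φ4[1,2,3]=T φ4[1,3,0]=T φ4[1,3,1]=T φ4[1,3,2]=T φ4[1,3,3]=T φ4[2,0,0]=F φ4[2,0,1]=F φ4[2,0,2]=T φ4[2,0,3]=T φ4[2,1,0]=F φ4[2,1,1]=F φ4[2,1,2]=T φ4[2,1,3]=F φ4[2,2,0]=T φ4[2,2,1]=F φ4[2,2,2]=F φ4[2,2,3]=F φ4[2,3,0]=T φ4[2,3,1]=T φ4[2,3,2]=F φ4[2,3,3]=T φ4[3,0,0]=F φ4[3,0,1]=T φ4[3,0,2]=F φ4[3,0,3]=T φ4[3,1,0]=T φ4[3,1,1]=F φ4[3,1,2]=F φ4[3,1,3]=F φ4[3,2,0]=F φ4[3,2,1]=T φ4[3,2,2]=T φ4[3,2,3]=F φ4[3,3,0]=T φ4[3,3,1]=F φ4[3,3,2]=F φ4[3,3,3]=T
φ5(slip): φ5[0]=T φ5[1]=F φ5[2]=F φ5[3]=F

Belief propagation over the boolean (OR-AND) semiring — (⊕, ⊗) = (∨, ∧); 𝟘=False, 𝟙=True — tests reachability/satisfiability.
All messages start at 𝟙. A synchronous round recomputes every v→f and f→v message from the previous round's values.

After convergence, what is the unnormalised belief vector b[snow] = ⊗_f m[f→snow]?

b[snow] = [T, F, F, T]

init: all messages = 𝟙 over 4 values
r1 m[φ0→wet] = [T, T, T, T]
r1 m[φ0→slip] = [T, T, T, T]
r1 m[φ1→wet] = [T, T, T, T]
r1 m[φ1→fog] = [T, T, T, T]
r1 m[φ2→slip] = [T, T, T, T]
r1 m[φ2→snow] = [T, F, F, T]
r1 m[φ3→slip] = [T, T, T, T]
r1 m[φ3→rain] = [T, T, T, T]
r1 m[φ4→cld] = [T, T, T, T]
r1 m[φ4→sprk] = [T, T, T, T]
r1 m[φ4→fog] = [T, T, T, T]
r1 m[φ5→slip] = [T, F, F, F]
r1 m[wet→φ0] = [T, T, T, T]
r1 m[wet→φ1] = [T, T, T, T]
r1 m[slip→φ0] = [T, T, T, T]
r1 m[slip→φ2] = [T, T, T, T]
r1 m[slip→φ3] = [T, T, T, T]
r1 m[slip→φ5] = [T, T, T, T]
r1 m[snow→φ2] = [T, T, T, T]
r1 m[cld→φ4] = [T, T, T, T]
r1 m[rain→φ3] = [T, T, T, T]
r1 m[sprk→φ4] = [T, T, T, T]
r1 m[fog→φ1] = [T, T, T, T]
r1 m[fog→φ4] = [T, T, T, T]
r2 m[φ0→wet] = [T, T, T, T]
r2 m[φ0→slip] = [T, T, T, T]
r2 m[φ1→wet] = [T, T, T, T]
r2 m[φ1→fog] = [T, T, T, T]
r2 m[φ2→slip] = [T, T, T, T]
r2 m[φ2→snow] = [T, F, F, T]
r2 m[φ3→slip] = [T, T, T, T]
r2 m[φ3→rain] = [T, T, T, T]
r2 m[φ4→cld] = [T, T, T, T]
r2 m[φ4→sprk] = [T, T, T, T]
r2 m[φ4→fog] = [T, T, T, T]
r2 m[φ5→slip] = [T, F, F, F]
r2 m[wet→φ0] = [T, T, T, T]
r2 m[wet→φ1] = [T, T, T, T]
r2 m[slip→φ0] = [T, F, F, F]
r2 m[slip→φ2] = [T, F, F, F]
r2 m[slip→φ3] = [T, F, F, F]
r2 m[slip→φ5] = [T, T, T, T]
r2 m[snow→φ2] = [T, T, T, T]
r2 m[cld→φ4] = [T, T, T, T]
r2 m[rain→φ3] = [T, T, T, T]
r2 m[sprk→φ4] = [T, T, T, T]
r2 m[fog→φ1] = [T, T, T, T]
r2 m[fog→φ4] = [T, T, T, T]
r3 m[φ0→wet] = [T, T, F, T]
r3 m[φ0→slip] = [T, T, T, T]
r3 m[φ1→wet] = [T, T, T, T]
r3 m[φ1→fog] = [T, T, T, T]
r3 m[φ2→slip] = [T, T, T, T]
r3 m[φ2→snow] = [T, F, F, T]
r3 m[φ3→slip] = [T, T, T, T]
r3 m[φ3→rain] = [T, T, F, F]
r3 m[φ4→cld] = [T, T, T, T]
r3 m[φ4→sprk] = [T, T, T, T]
r3 m[φ4→fog] = [T, T, T, T]
r3 m[φ5→slip] = [T, F, F, F]
r3 m[wet→φ0] = [T, T, T, T]
r3 m[wet→φ1] = [T, T, T, T]
r3 m[slip→φ0] = [T, F, F, F]
r3 m[slip→φ2] = [T, F, F, F]
r3 m[slip→φ3] = [T, F, F, F]
r3 m[slip→φ5] = [T, T, T, T]
r3 m[snow→φ2] = [T, T, T, T]
r3 m[cld→φ4] = [T, T, T, T]
r3 m[rain→φ3] = [T, T, T, T]
r3 m[sprk→φ4] = [T, T, T, T]
r3 m[fog→φ1] = [T, T, T, T]
r3 m[fog→φ4] = [T, T, T, T]
r4 m[φ0→wet] = [T, T, F, T]
r4 m[φ0→slip] = [T, T, T, T]
r4 m[φ1→wet] = [T, T, T, T]
r4 m[φ1→fog] = [T, T, T, T]
r4 m[φ2→slip] = [T, T, T, T]
r4 m[φ2→snow] = [T, F, F, T]
r4 m[φ3→slip] = [T, T, T, T]
r4 m[φ3→rain] = [T, T, F, F]
r4 m[φ4→cld] = [T, T, T, T]
r4 m[φ4→sprk] = [T, T, T, T]
r4 m[φ4→fog] = [T, T, T, T]
r4 m[φ5→slip] = [T, F, F, F]
r4 m[wet→φ0] = [T, T, T, T]
r4 m[wet→φ1] = [T, T, F, T]
r4 m[slip→φ0] = [T, F, F, F]
r4 m[slip→φ2] = [T, F, F, F]
r4 m[slip→φ3] = [T, F, F, F]
r4 m[slip→φ5] = [T, T, T, T]
r4 m[snow→φ2] = [T, T, T, T]
r4 m[cld→φ4] = [T, T, T, T]
r4 m[rain→φ3] = [T, T, T, T]
r4 m[sprk→φ4] = [T, T, T, T]
r4 m[fog→φ1] = [T, T, T, T]
r4 m[fog→φ4] = [T, T, T, T]
r5 m[φ0→wet] = [T, T, F, T]
r5 m[φ0→slip] = [T, T, T, T]
r5 m[φ1→wet] = [T, T, T, T]
r5 m[φ1→fog] = [T, T, T, T]
r5 m[φ2→slip] = [T, T, T, T]
r5 m[φ2→snow] = [T, F, F, T]
r5 m[φ3→slip] = [T, T, T, T]
r5 m[φ3→rain] = [T, T, F, F]
r5 m[φ4→cld] = [T, T, T, T]
r5 m[φ4→sprk] = [T, T, T, T]
r5 m[φ4→fog] = [T, T, T, T]
r5 m[φ5→slip] = [T, F, F, F]
r5 m[wet→φ0] = [T, T, T, T]
r5 m[wet→φ1] = [T, T, F, T]
r5 m[slip→φ0] = [T, F, F, F]
r5 m[slip→φ2] = [T, F, F, F]
r5 m[slip→φ3] = [T, F, F, F]
r5 m[slip→φ5] = [T, T, T, T]
r5 m[snow→φ2] = [T, T, T, T]
r5 m[cld→φ4] = [T, T, T, T]
r5 m[rain→φ3] = [T, T, T, T]
r5 m[sprk→φ4] = [T, T, T, T]
r5 m[fog→φ1] = [T, T, T, T]
r5 m[fog→φ4] = [T, T, T, T]
fixed point reached at round 5
b[snow] = ⊗ incoming = [T, F, F, T]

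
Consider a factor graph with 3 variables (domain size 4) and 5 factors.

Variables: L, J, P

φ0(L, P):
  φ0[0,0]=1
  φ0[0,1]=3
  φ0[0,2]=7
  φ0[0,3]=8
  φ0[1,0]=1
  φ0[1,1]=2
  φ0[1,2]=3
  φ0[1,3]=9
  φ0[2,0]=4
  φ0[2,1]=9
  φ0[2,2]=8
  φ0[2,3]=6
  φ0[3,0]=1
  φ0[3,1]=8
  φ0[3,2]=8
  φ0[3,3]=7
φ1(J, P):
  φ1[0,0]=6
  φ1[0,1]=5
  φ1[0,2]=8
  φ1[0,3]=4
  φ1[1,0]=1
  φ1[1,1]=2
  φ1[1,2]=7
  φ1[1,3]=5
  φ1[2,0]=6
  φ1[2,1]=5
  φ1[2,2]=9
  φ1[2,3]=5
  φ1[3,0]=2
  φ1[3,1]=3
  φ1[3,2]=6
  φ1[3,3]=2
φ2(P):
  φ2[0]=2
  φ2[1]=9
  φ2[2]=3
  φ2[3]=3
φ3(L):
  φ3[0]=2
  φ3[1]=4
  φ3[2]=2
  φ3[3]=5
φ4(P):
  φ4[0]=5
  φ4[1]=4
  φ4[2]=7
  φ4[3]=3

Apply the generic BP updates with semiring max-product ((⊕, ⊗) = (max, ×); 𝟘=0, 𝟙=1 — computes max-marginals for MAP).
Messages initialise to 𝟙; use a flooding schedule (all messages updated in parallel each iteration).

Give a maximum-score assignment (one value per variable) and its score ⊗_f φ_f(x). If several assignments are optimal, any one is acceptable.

assignment: (L=3, J=2, P=2); score = 7560

init: all messages = 𝟙 over 4 values
r1 m[φ0→L] = [8, 9, 9, 8]
r1 m[φ0→P] = [4, 9, 8, 9]
r1 m[φ1→J] = [8, 7, 9, 6]
r1 m[φ1→P] = [6, 5, 9, 5]
r1 m[φ2→P] = [2, 9, 3, 3]
r1 m[φ3→L] = [2, 4, 2, 5]
r1 m[φ4→P] = [5, 4, 7, 3]
r1 m[L→φ0] = [1, 1, 1, 1]
r1 m[L→φ3] = [1, 1, 1, 1]
r1 m[J→φ1] = [1, 1, 1, 1]
r1 m[P→φ0] = [1, 1, 1, 1]
r1 m[P→φ1] = [1, 1, 1, 1]
r1 m[P→φ2] = [1, 1, 1, 1]
r1 m[P→φ4] = [1, 1, 1, 1]
r2 m[φ0→L] = [8, 9, 9, 8]
r2 m[φ0→P] = [4, 9, 8, 9]
r2 m[φ1→J] = [8, 7, 9, 6]
r2 m[φ1→P] = [6, 5, 9, 5]
r2 m[φ2→P] = [2, 9, 3, 3]
r2 m[φ3→L] = [2, 4, 2, 5]
r2 m[φ4→P] = [5, 4, 7, 3]
r2 m[L→φ0] = [2, 4, 2, 5]
r2 m[L→φ3] = [8, 9, 9, 8]
r2 m[J→φ1] = [1, 1, 1, 1]
r2 m[P→φ0] = [60, 180, 189, 45]
r2 m[P→φ1] = [40, 324, 168, 81]
r2 m[P→φ2] = [120, 180, 504, 135]
r2 m[P→φ4] = [48, 405, 216, 135]
r3 m[φ0→L] = [1323, 567, 1620, 1512]
r3 m[φ0→P] = [8, 40, 40, 36]
r3 m[φ1→J] = [1620, 1176, 1620, 1008]
r3 m[φ1→P] = [6, 5, 9, 5]
r3 m[φ2→P] = [2, 9, 3, 3]
r3 m[φ3→L] = [2, 4, 2, 5]
r3 m[φ4→P] = [5, 4, 7, 3]
r3 m[L→φ0] = [2, 4, 2, 5]
r3 m[L→φ3] = [8, 9, 9, 8]
r3 m[J→φ1] = [1, 1, 1, 1]
r3 m[P→φ0] = [60, 180, 189, 45]
r3 m[P→φ1] = [40, 324, 168, 81]
r3 m[P→φ2] = [120, 180, 504, 135]
r3 m[P→φ4] = [48, 405, 216, 135]
r4 m[φ0→L] = [1323, 567, 1620, 1512]
r4 m[φ0→P] = [8, 40, 40, 36]
r4 m[φ1→J] = [1620, 1176, 1620, 1008]
r4 m[φ1→P] = [6, 5, 9, 5]
r4 m[φ2→P] = [2, 9, 3, 3]
r4 m[φ3→L] = [2, 4, 2, 5]
r4 m[φ4→P] = [5, 4, 7, 3]
r4 m[L→φ0] = [2, 4, 2, 5]
r4 m[L→φ3] = [1323, 567, 1620, 1512]
r4 m[J→φ1] = [1, 1, 1, 1]
r4 m[P→φ0] = [60, 180, 189, 45]
r4 m[P→φ1] = [80, 1440, 840, 324]
r4 m[P→φ2] = [240, 800, 2520, 540]
r4 m[P→φ4] = [96, 1800, 1080, 540]
r5 m[φ0→L] = [1323, 567, 1620, 1512]
r5 m[φ0→P] = [8, 40, 40, 36]
r5 m[φ1→J] = [7200, 5880, 7560, 5040]
r5 m[φ1→P] = [6, 5, 9, 5]
r5 m[φ2→P] = [2, 9, 3, 3]
r5 m[φ3→L] = [2, 4, 2, 5]
r5 m[φ4→P] = [5, 4, 7, 3]
r5 m[L→φ0] = [2, 4, 2, 5]
r5 m[L→φ3] = [1323, 567, 1620, 1512]
r5 m[J→φ1] = [1, 1, 1, 1]
r5 m[P→φ0] = [60, 180, 189, 45]
r5 m[P→φ1] = [80, 1440, 840, 324]
r5 m[P→φ2] = [240, 800, 2520, 540]
r5 m[P→φ4] = [96, 1800, 1080, 540]
r6 m[φ0→L] = [1323, 567, 1620, 1512]
r6 m[φ0→P] = [8, 40, 40, 36]
r6 m[φ1→J] = [7200, 5880, 7560, 5040]
r6 m[φ1→P] = [6, 5, 9, 5]
r6 m[φ2→P] = [2, 9, 3, 3]
r6 m[φ3→L] = [2, 4, 2, 5]
r6 m[φ4→P] = [5, 4, 7, 3]
r6 m[L→φ0] = [2, 4, 2, 5]
r6 m[L→φ3] = [1323, 567, 1620, 1512]
r6 m[J→φ1] = [1, 1, 1, 1]
r6 m[P→φ0] = [60, 180, 189, 45]
r6 m[P→φ1] = [80, 1440, 840, 324]
r6 m[P→φ2] = [240, 800, 2520, 540]
r6 m[P→φ4] = [96, 1800, 1080, 540]
fixed point reached at round 6
traceback from L: (L=3, J=2, P=2), score=7560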